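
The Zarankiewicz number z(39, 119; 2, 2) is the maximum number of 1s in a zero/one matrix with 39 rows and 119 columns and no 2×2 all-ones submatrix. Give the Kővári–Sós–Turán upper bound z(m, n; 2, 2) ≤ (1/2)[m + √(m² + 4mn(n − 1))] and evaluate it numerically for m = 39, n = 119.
z(39, 119; 2, 2) ≤ (1/2)[39 + √(39² + 4·39·119·118)] = (1/2)[39 + √2192073] = 759.7825

Kővári–Sós–Turán: let r_1, ..., r_39 be the row sums and z = Σ r_i the total number of 1s. Each pair of columns can share at most one row with both entries 1 (else a 2×2 all-ones block appears), so Σ_i C(r_i, 2) ≤ C(119, 2) = 7021. By convexity Σ_i C(r_i, 2) ≥ 39·C(z/39, 2) = z(z − 39)/(2·39), giving z² − 39z − 39·119·118 ≤ 0 and hence z ≤ (1/2)[39 + √(1521 + 4·547638)] = (1/2)[39 + √2192073] ≈ (1/2)(39 + 1480.5651) = 759.7825.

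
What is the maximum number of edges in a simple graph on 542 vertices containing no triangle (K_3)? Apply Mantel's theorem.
ex(542, K_3) = ⌊542^2/4⌋ = 73441

Mantel (1907): a triangle-free graph on n vertices has at most ⌊n^2/4⌋ edges, with equality for the complete bipartite graph K_{⌊n/2⌋, ⌈n/2⌉}. For n = 542: ⌊542^2/4⌋ = ⌊293764/4⌋ = 73441. The extremal graph is K_{271, 271}, which has 271·271 = 73441 edges.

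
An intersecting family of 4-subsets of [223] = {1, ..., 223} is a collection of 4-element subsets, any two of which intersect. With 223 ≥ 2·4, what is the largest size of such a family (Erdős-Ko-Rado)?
max |F| = C(222, 3) = 1798940

The Erdős-Ko-Rado theorem states: for n ≥ 2k, an intersecting family of k-subsets of an n-element set has size at most C(n − 1, k − 1), with equality for 'star' families {A ⊆ [n] : |A| = k, i ∈ A} (fix an element i). For n = 223, k = 4: C(222, 3) = 1798940.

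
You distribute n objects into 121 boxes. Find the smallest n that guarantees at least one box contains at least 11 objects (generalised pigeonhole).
n = (11 − 1)·121 + 1 = 1211

By the generalised pigeonhole principle, to guarantee some box contains ≥ r objects we need more than (r − 1) · k objects total. Threshold: n = (r − 1) · k + 1. With r = 11 and k = 121: n = 10 · 121 + 1 = 1210 + 1 = 1211. For n = 1210 = 10 · 121, we can put exactly 10 objects in every box, avoiding 11 in any single one — so 1211 is tight.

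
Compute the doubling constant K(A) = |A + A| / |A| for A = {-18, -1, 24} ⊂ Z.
K = |A + A| / |A| = 6/3 = 2

Enumerate A + A = {a + b : a, b ∈ A}. With |A| = 3, there are |A|^2 = 9 ordered sum pairs; collecting distinct values, A + A = {-36, -19, -2, 6, 23, 48}, so |A + A| = 6. Thus K = 6/3 = 2. For comparison, the minimum possible |A + A| over all 3-element sets is 2·3 − 1 = 5 (so min K = 5/3), attained only by arithmetic progressions.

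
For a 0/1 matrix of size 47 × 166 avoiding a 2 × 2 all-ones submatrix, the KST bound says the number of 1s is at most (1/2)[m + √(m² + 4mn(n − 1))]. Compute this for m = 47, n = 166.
z(47, 166; 2, 2) ≤ (1/2)[47 + √(47² + 4·47·166·165)] = (1/2)[47 + √5151529] = 1158.349

Kővári–Sós–Turán: let r_1, ..., r_47 be the row sums and z = Σ r_i the total number of 1s. Each pair of columns can share at most one row with both entries 1 (else a 2×2 all-ones block appears), so Σ_i C(r_i, 2) ≤ C(166, 2) = 13695. By convexity Σ_i C(r_i, 2) ≥ 47·C(z/47, 2) = z(z − 47)/(2·47), giving z² − 47z − 47·166·165 ≤ 0 and hence z ≤ (1/2)[47 + √(2209 + 4·1287330)] = (1/2)[47 + √5151529] ≈ (1/2)(47 + 2269.698) = 1158.349.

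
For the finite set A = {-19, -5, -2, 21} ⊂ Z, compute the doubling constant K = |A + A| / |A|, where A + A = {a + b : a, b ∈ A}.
K = |A + A| / |A| = 10/4 = 5/2

Enumerate A + A = {a + b : a, b ∈ A}. With |A| = 4, there are |A|^2 = 16 ordered sum pairs; collecting distinct values, A + A = {-38, -24, -21, -10, -7, -4, 2, 16, 19, 42}, so |A + A| = 10. Thus K = 10/4 = 5/2. For comparison, the minimum possible |A + A| over all 4-element sets is 2·4 − 1 = 7 (so min K = 7/4), attained only by arithmetic progressions.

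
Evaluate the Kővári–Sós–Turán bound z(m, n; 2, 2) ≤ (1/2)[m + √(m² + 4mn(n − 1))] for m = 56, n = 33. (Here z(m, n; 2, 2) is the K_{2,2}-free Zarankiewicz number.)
z(56, 33; 2, 2) ≤ (1/2)[56 + √(56² + 4·56·33·32)] = (1/2)[56 + √239680] = 272.7856

Kővári–Sós–Turán: let r_1, ..., r_56 be the row sums and z = Σ r_i the total number of 1s. Each pair of columns can share at most one row with both entries 1 (else a 2×2 all-ones block appears), so Σ_i C(r_i, 2) ≤ C(33, 2) = 528. By convexity Σ_i C(r_i, 2) ≥ 56·C(z/56, 2) = z(z − 56)/(2·56), giving z² − 56z − 56·33·32 ≤ 0 and hence z ≤ (1/2)[56 + √(3136 + 4·59136)] = (1/2)[56 + √239680] ≈ (1/2)(56 + 489.5712) = 272.7856.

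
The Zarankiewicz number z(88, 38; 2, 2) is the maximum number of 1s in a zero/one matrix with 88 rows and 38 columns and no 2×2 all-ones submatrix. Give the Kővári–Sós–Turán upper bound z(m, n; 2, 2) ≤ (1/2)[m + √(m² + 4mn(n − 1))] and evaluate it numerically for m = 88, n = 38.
z(88, 38; 2, 2) ≤ (1/2)[88 + √(88² + 4·88·38·37)] = (1/2)[88 + √502656] = 398.4912

Kővári–Sós–Turán: let r_1, ..., r_88 be the row sums and z = Σ r_i the total number of 1s. Each pair of columns can share at most one row with both entries 1 (else a 2×2 all-ones block appears), so Σ_i C(r_i, 2) ≤ C(38, 2) = 703. By convexity Σ_i C(r_i, 2) ≥ 88·C(z/88, 2) = z(z − 88)/(2·88), giving z² − 88z − 88·38·37 ≤ 0 and hence z ≤ (1/2)[88 + √(7744 + 4·123728)] = (1/2)[88 + √502656] ≈ (1/2)(88 + 708.9824) = 398.4912.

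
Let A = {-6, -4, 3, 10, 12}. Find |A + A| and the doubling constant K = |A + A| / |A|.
K = |A + A| / |A| = 13/5

Enumerate A + A = {a + b : a, b ∈ A}. With |A| = 5, there are |A|^2 = 25 ordered sum pairs; collecting distinct values, A + A = {-12, -10, -8, -3, -1, 4, 6, 8, 13, 15, 20, 22, 24}, so |A + A| = 13. Thus K = 13/5. For comparison, the minimum possible |A + A| over all 5-element sets is 2·5 − 1 = 9 (so min K = 9/5), attained only by arithmetic progressions.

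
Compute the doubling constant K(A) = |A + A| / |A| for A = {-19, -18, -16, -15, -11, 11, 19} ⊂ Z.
K = |A + A| / |A| = 25/7

Enumerate A + A = {a + b : a, b ∈ A}. With |A| = 7, there are |A|^2 = 49 ordered sum pairs; collecting distinct values, A + A = {-38, -37, -36, -35, -34, -33, -32, -31, -30, -29, -27, -26, -22, -8, -7, -5, -4, 0, 1, 3, 4, 8, 22, 30, 38}, so |A + A| = 25. Thus K = 25/7. For comparison, the minimum possible |A + A| over all 7-element sets is 2·7 − 1 = 13 (so min K = 13/7), attained only by arithmetic progressions.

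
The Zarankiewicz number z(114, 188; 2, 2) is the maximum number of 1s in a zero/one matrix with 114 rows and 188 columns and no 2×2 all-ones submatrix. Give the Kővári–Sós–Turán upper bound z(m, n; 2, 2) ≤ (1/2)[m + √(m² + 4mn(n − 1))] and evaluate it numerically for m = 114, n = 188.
z(114, 188; 2, 2) ≤ (1/2)[114 + √(114² + 4·114·188·187)] = (1/2)[114 + √16044132] = 2059.7564

Kővári–Sós–Turán: let r_1, ..., r_114 be the row sums and z = Σ r_i the total number of 1s. Each pair of columns can share at most one row with both entries 1 (else a 2×2 all-ones block appears), so Σ_i C(r_i, 2) ≤ C(188, 2) = 17578. By convexity Σ_i C(r_i, 2) ≥ 114·C(z/114, 2) = z(z − 114)/(2·114), giving z² − 114z − 114·188·187 ≤ 0 and hence z ≤ (1/2)[114 + √(12996 + 4·4007784)] = (1/2)[114 + √16044132] ≈ (1/2)(114 + 4005.5127) = 2059.7564.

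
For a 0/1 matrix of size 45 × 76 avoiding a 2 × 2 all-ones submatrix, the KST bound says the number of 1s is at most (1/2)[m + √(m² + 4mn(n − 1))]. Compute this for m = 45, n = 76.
z(45, 76; 2, 2) ≤ (1/2)[45 + √(45² + 4·45·76·75)] = (1/2)[45 + √1028025] = 529.4578

Kővári–Sós–Turán: let r_1, ..., r_45 be the row sums and z = Σ r_i the total number of 1s. Each pair of columns can share at most one row with both entries 1 (else a 2×2 all-ones block appears), so Σ_i C(r_i, 2) ≤ C(76, 2) = 2850. By convexity Σ_i C(r_i, 2) ≥ 45·C(z/45, 2) = z(z − 45)/(2·45), giving z² − 45z − 45·76·75 ≤ 0 and hence z ≤ (1/2)[45 + √(2025 + 4·256500)] = (1/2)[45 + √1028025] ≈ (1/2)(45 + 1013.9157) = 529.4578.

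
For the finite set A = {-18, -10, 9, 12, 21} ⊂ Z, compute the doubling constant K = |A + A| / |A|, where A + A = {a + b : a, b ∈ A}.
K = |A + A| / |A| = 15/5 = 3

Enumerate A + A = {a + b : a, b ∈ A}. With |A| = 5, there are |A|^2 = 25 ordered sum pairs; collecting distinct values, A + A = {-36, -28, -20, -9, -6, -1, 2, 3, 11, 18, 21, 24, 30, 33, 42}, so |A + A| = 15. Thus K = 15/5 = 3. For comparison, the minimum possible |A + A| over all 5-element sets is 2·5 − 1 = 9 (so min K = 9/5), attained only by arithmetic progressions.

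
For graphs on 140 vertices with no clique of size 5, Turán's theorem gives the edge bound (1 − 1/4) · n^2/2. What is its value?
Turán density bound = (3/4) · 140^2/2 = 7350

Turán's theorem: ex(n, K_{r+1}) is achieved by the complete r-partite Turán graph T(n, r) with parts as balanced as possible, and is at most (1 − 1/r) · n^2/2. For r = 4, n = 140: the density bound is (3/4) · 19600/2 = 7350. Since 4 ∣ 140, the Turán graph T(140, 4) has parts of equal size 35, and its edge count e(T(140, 4)) = 7350 attains the density bound exactly.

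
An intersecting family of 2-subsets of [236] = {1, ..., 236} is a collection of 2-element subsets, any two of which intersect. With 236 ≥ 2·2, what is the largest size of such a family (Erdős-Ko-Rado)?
max |F| = C(235, 1) = 235

Erdős-Ko-Rado (1961): when n ≥ 2k, max |F| = C(n−1, k−1). The bound is attained by the star {A : i ∈ A} for any fixed i ∈ [n]. Here C(236−1, 2−1) = C(235, 1) = 235.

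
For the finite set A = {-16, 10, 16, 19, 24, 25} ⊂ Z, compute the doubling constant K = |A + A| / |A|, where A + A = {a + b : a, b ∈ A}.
K = |A + A| / |A| = 20/6 = 10/3

Enumerate A + A = {a + b : a, b ∈ A}. With |A| = 6, there are |A|^2 = 36 ordered sum pairs; collecting distinct values, A + A = {-32, -6, 0, 3, 8, 9, 20, 26, 29, 32, 34, 35, 38, 40, 41, 43, 44, 48, 49, 50}, so |A + A| = 20. Thus K = 20/6 = 10/3. For comparison, the minimum possible |A + A| over all 6-element sets is 2·6 − 1 = 11 (so min K = 11/6), attained only by arithmetic progressions.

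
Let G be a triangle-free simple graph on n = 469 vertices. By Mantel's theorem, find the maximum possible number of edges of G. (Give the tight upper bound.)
ex(469, K_3) = ⌊469^2/4⌋ = 54990

Mantel (1907): a triangle-free graph on n vertices has at most ⌊n^2/4⌋ edges, with equality for the complete bipartite graph K_{⌊n/2⌋, ⌈n/2⌉}. For n = 469: ⌊469^2/4⌋ = ⌊219961/4⌋ = 54990. The extremal graph is K_{234, 235}, which has 234·235 = 54990 edges.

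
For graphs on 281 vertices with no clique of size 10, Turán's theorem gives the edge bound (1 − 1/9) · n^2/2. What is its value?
Turán density bound = (8/9) · 281^2/2 = 315844/9 ≈ 35093.7778

Turán's theorem: ex(n, K_{r+1}) is achieved by the complete r-partite Turán graph T(n, r) with parts as balanced as possible, and is at most (1 − 1/r) · n^2/2. For r = 9, n = 281: the density bound is (8/9) · 78961/2 = 315844/9 ≈ 35093.7778. The integer-valued extremum is e(T(281, 9)) = 35093, which is strictly less than the density bound 315844/9 since 9 ∤ 281 (the parts of T(281, 9) cannot all be equal).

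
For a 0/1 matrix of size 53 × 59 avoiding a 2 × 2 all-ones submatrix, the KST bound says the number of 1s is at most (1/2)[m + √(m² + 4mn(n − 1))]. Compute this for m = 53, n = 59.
z(53, 59; 2, 2) ≤ (1/2)[53 + √(53² + 4·53·59·58)] = (1/2)[53 + √728273] = 453.1946

Kővári–Sós–Turán: let r_1, ..., r_53 be the row sums and z = Σ r_i the total number of 1s. Each pair of columns can share at most one row with both entries 1 (else a 2×2 all-ones block appears), so Σ_i C(r_i, 2) ≤ C(59, 2) = 1711. By convexity Σ_i C(r_i, 2) ≥ 53·C(z/53, 2) = z(z − 53)/(2·53), giving z² − 53z − 53·59·58 ≤ 0 and hence z ≤ (1/2)[53 + √(2809 + 4·181366)] = (1/2)[53 + √728273] ≈ (1/2)(53 + 853.3891) = 453.1946.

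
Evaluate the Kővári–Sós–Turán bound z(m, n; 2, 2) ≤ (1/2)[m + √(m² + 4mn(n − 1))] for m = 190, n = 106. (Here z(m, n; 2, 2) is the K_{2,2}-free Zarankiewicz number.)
z(190, 106; 2, 2) ≤ (1/2)[190 + √(190² + 4·190·106·105)] = (1/2)[190 + √8494900] = 1552.3006

Kővári–Sós–Turán: let r_1, ..., r_190 be the row sums and z = Σ r_i the total number of 1s. Each pair of columns can share at most one row with both entries 1 (else a 2×2 all-ones block appears), so Σ_i C(r_i, 2) ≤ C(106, 2) = 5565. By convexity Σ_i C(r_i, 2) ≥ 190·C(z/190, 2) = z(z − 190)/(2·190), giving z² − 190z − 190·106·105 ≤ 0 and hence z ≤ (1/2)[190 + √(36100 + 4·2114700)] = (1/2)[190 + √8494900] ≈ (1/2)(190 + 2914.6012) = 1552.3006.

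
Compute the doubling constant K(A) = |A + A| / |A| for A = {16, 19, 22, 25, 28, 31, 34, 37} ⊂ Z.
K = |A + A| / |A| = 15/8

Enumerate A + A = {a + b : a, b ∈ A}. With |A| = 8, there are |A|^2 = 64 ordered sum pairs; collecting distinct values, A + A = {32, 35, 38, 41, 44, 47, 50, 53, 56, 59, 62, 65, 68, 71, 74}, so |A + A| = 15. Thus K = 15/8. Here |A + A| = 2|A| − 1 = 15, the minimum possible — so K = 15/8 is minimal, which holds iff A is an arithmetic progression.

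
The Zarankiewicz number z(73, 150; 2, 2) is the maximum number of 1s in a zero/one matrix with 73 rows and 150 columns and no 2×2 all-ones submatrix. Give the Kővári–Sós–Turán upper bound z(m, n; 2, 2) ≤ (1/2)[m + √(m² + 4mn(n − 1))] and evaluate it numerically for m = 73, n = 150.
z(73, 150; 2, 2) ≤ (1/2)[73 + √(73² + 4·73·150·149)] = (1/2)[73 + √6531529] = 1314.3428

Kővári–Sós–Turán: let r_1, ..., r_73 be the row sums and z = Σ r_i the total number of 1s. Each pair of columns can share at most one row with both entries 1 (else a 2×2 all-ones block appears), so Σ_i C(r_i, 2) ≤ C(150, 2) = 11175. By convexity Σ_i C(r_i, 2) ≥ 73·C(z/73, 2) = z(z − 73)/(2·73), giving z² − 73z − 73·150·149 ≤ 0 and hence z ≤ (1/2)[73 + √(5329 + 4·1631550)] = (1/2)[73 + √6531529] ≈ (1/2)(73 + 2555.6856) = 1314.3428.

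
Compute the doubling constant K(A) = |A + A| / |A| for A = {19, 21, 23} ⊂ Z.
K = |A + A| / |A| = 5/3

Enumerate A + A = {a + b : a, b ∈ A}. With |A| = 3, there are |A|^2 = 9 ordered sum pairs; collecting distinct values, A + A = {38, 40, 42, 44, 46}, so |A + A| = 5. Thus K = 5/3. Here |A + A| = 2|A| − 1 = 5, the minimum possible — so K = 5/3 is minimal, which holds iff A is an arithmetic progression.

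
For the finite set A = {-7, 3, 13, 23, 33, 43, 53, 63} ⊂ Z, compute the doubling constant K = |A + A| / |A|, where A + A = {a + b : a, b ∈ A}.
K = |A + A| / |A| = 15/8

Enumerate A + A = {a + b : a, b ∈ A}. With |A| = 8, there are |A|^2 = 64 ordered sum pairs; collecting distinct values, A + A = {-14, -4, 6, 16, 26, 36, 46, 56, 66, 76, 86, 96, 106, 116, 126}, so |A + A| = 15. Thus K = 15/8. Here |A + A| = 2|A| − 1 = 15, the minimum possible — so K = 15/8 is minimal, which holds iff A is an arithmetic progression.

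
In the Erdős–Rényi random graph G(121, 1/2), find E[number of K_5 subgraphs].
E[# K_5] = C(121, 5) · (1/2)^C(5, 2) = 198792594 / 2^10 = 99396297/512 ≈ 194133.392578

For each 5-subset S of vertices (there are C(121, 5) = 198792594 such S), let X_S = 1 if S induces a K_5 (all C(5, 2) = 10 edges present). Then P(X_S = 1) = (1/2)^10 = 1/1024. By linearity of expectation, E[# K_5] = C(121, 5) · (1/2)^10 = 198792594 / 1024 = 99396297/512 ≈ 194133.392578.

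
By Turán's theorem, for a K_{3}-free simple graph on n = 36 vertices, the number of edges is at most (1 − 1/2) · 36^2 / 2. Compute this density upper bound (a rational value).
Turán density bound = (1/2) · 36^2/2 = 324

Turán's theorem: ex(n, K_{r+1}) is achieved by the complete r-partite Turán graph T(n, r) with parts as balanced as possible, and is at most (1 − 1/r) · n^2/2. For r = 2, n = 36: the density bound is (1/2) · 1296/2 = 324. Since 2 ∣ 36, the Turán graph T(36, 2) has parts of equal size 18, and its edge count e(T(36, 2)) = 324 attains the density bound exactly.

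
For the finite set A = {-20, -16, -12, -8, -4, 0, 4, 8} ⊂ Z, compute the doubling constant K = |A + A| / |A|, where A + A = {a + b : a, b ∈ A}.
K = |A + A| / |A| = 15/8

Enumerate A + A = {a + b : a, b ∈ A}. With |A| = 8, there are |A|^2 = 64 ordered sum pairs; collecting distinct values, A + A = {-40, -36, -32, -28, -24, -20, -16, -12, -8, -4, 0, 4, 8, 12, 16}, so |A + A| = 15. Thus K = 15/8. Here |A + A| = 2|A| − 1 = 15, the minimum possible — so K = 15/8 is minimal, which holds iff A is an arithmetic progression.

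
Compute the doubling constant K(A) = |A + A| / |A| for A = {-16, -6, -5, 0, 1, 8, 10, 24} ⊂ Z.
K = |A + A| / |A| = 31/8

Enumerate A + A = {a + b : a, b ∈ A}. With |A| = 8, there are |A|^2 = 64 ordered sum pairs; collecting distinct values, A + A = {-32, -22, -21, -16, -15, -12, -11, -10, -8, -6, -5, -4, 0, 1, 2, 3, 4, 5, 8, 9, 10, 11, 16, 18, 19, 20, 24, 25, 32, 34, 48}, so |A + A| = 31. Thus K = 31/8. For comparison, the minimum possible |A + A| over all 8-element sets is 2·8 − 1 = 15 (so min K = 15/8), attained only by arithmetic progressions.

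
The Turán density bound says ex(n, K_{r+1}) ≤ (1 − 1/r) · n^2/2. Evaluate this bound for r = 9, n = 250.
Turán density bound = (8/9) · 250^2/2 = 250000/9 ≈ 27777.7778

Turán's theorem: ex(n, K_{r+1}) is achieved by the complete r-partite Turán graph T(n, r) with parts as balanced as possible, and is at most (1 − 1/r) · n^2/2. For r = 9, n = 250: the density bound is (8/9) · 62500/2 = 250000/9 ≈ 27777.7778. The integer-valued extremum is e(T(250, 9)) = 27777, which is strictly less than the density bound 250000/9 since 9 ∤ 250 (the parts of T(250, 9) cannot all be equal).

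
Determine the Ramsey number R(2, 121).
R(2, 121) = 121

R(2, k) = k for all k ≥ 2: in a 2-colouring of K_k, either some edge is red (a red K_2) or all edges are blue (a blue K_k). And K_{120} coloured all-blue has no blue K_121, so R(2, 121) > 120. Hence R(2, 121) = 121.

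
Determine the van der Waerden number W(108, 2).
W(108, 2) = 108 + 1 = 109

A 2-term AP is any pair of integers, so a monochromatic 2-AP exists iff some colour is used at least twice. With 108 colours, the colouring i ↦ i on {1, ..., 108} uses each colour once, avoiding any monochromatic pair, so W(108, 2) > 108. For {1, ..., 109}, pigeonhole forces two integers of the same colour, which form a monochromatic 2-AP. Hence W(108, 2) = 109.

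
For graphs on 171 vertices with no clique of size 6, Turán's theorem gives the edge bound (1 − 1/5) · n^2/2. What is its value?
Turán density bound = (4/5) · 171^2/2 = 58482/5 ≈ 11696.4

Turán's theorem: ex(n, K_{r+1}) is achieved by the complete r-partite Turán graph T(n, r) with parts as balanced as possible, and is at most (1 − 1/r) · n^2/2. For r = 5, n = 171: the density bound is (4/5) · 29241/2 = 58482/5 ≈ 11696.4. The integer-valued extremum is e(T(171, 5)) = 11696, which is strictly less than the density bound 58482/5 since 5 ∤ 171 (the parts of T(171, 5) cannot all be equal).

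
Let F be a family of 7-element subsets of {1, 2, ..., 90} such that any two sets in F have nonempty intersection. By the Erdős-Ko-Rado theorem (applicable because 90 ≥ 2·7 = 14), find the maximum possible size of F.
max |F| = C(89, 6) = 581106988

The Erdős-Ko-Rado theorem states: for n ≥ 2k, an intersecting family of k-subsets of an n-element set has size at most C(n − 1, k − 1), with equality for 'star' families {A ⊆ [n] : |A| = k, i ∈ A} (fix an element i). For n = 90, k = 7: C(89, 6) = 581106988.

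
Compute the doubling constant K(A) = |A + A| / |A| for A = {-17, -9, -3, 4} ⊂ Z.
K = |A + A| / |A| = 10/4 = 5/2

Enumerate A + A = {a + b : a, b ∈ A}. With |A| = 4, there are |A|^2 = 16 ordered sum pairs; collecting distinct values, A + A = {-34, -26, -20, -18, -13, -12, -6, -5, 1, 8}, so |A + A| = 10. Thus K = 10/4 = 5/2. For comparison, the minimum possible |A + A| over all 4-element sets is 2·4 − 1 = 7 (so min K = 7/4), attained only by arithmetic progressions.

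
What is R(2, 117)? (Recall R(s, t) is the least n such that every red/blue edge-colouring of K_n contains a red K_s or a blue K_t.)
R(2, 117) = 117

R(2, k) = k for all k ≥ 2: in a 2-colouring of K_k, either some edge is red (a red K_2) or all edges are blue (a blue K_k). And K_{116} coloured all-blue has no blue K_117, so R(2, 117) > 116. Hence R(2, 117) = 117.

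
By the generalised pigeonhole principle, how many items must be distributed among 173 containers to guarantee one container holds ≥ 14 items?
n = (14 − 1)·173 + 1 = 2250

By the generalised pigeonhole principle, to guarantee some box contains ≥ r objects we need more than (r − 1) · k objects total. Threshold: n = (r − 1) · k + 1. With r = 14 and k = 173: n = 13 · 173 + 1 = 2249 + 1 = 2250. For n = 2249 = 13 · 173, we can put exactly 13 objects in every box, avoiding 14 in any single one — so 2250 is tight.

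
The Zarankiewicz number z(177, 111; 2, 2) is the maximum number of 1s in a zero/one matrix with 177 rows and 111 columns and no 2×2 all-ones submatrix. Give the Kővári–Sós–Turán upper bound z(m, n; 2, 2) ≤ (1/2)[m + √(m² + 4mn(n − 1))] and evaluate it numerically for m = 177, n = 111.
z(177, 111; 2, 2) ≤ (1/2)[177 + √(177² + 4·177·111·110)] = (1/2)[177 + √8676009] = 1561.2533

Kővári–Sós–Turán: let r_1, ..., r_177 be the row sums and z = Σ r_i the total number of 1s. Each pair of columns can share at most one row with both entries 1 (else a 2×2 all-ones block appears), so Σ_i C(r_i, 2) ≤ C(111, 2) = 6105. By convexity Σ_i C(r_i, 2) ≥ 177·C(z/177, 2) = z(z − 177)/(2·177), giving z² − 177z − 177·111·110 ≤ 0 and hence z ≤ (1/2)[177 + √(31329 + 4·2161170)] = (1/2)[177 + √8676009] ≈ (1/2)(177 + 2945.5066) = 1561.2533.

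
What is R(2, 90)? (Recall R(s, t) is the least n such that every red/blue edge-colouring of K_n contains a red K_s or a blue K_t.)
R(2, 90) = 90

R(2, k) = k for all k ≥ 2: in a 2-colouring of K_k, either some edge is red (a red K_2) or all edges are blue (a blue K_k). And K_{89} coloured all-blue has no blue K_90, so R(2, 90) > 89. Hence R(2, 90) = 90.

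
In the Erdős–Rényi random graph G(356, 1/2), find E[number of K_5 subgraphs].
E[# K_5] = C(356, 5) · (1/2)^C(5, 2) = 46325246176 / 2^10 = 1447663943/32 = 45239498.21875

For each 5-subset S of vertices (there are C(356, 5) = 46325246176 such S), let X_S = 1 if S induces a K_5 (all C(5, 2) = 10 edges present). Then P(X_S = 1) = (1/2)^10 = 1/1024. By linearity of expectation, E[# K_5] = C(356, 5) · (1/2)^10 = 46325246176 / 1024 = 1447663943/32 = 45239498.21875.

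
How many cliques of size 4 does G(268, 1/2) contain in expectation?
E[# K_4] = C(268, 4) · (1/2)^C(4, 2) = 210165935 / 2^6 = 3283842.734375

For each 4-subset S of vertices (there are C(268, 4) = 210165935 such S), let X_S = 1 if S induces a K_4 (all C(4, 2) = 6 edges present). Then P(X_S = 1) = (1/2)^6 = 1/64. By linearity of expectation, E[# K_4] = C(268, 4) · (1/2)^6 = 210165935 / 64 = 3283842.734375.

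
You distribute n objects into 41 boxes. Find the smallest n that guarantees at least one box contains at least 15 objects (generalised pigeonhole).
n = (15 − 1)·41 + 1 = 575

By the generalised pigeonhole principle, to guarantee some box contains ≥ r objects we need more than (r − 1) · k objects total. Threshold: n = (r − 1) · k + 1. With r = 15 and k = 41: n = 14 · 41 + 1 = 574 + 1 = 575. For n = 574 = 14 · 41, we can put exactly 14 objects in every box, avoiding 15 in any single one — so 575 is tight.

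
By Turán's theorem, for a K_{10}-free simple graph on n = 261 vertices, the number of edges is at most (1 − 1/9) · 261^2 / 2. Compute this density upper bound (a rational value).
Turán density bound = (8/9) · 261^2/2 = 30276

Turán's theorem: ex(n, K_{r+1}) is achieved by the complete r-partite Turán graph T(n, r) with parts as balanced as possible, and is at most (1 − 1/r) · n^2/2. For r = 9, n = 261: the density bound is (8/9) · 68121/2 = 30276. Since 9 ∣ 261, the Turán graph T(261, 9) has parts of equal size 29, and its edge count e(T(261, 9)) = 30276 attains the density bound exactly.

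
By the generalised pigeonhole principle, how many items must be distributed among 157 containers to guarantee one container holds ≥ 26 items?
n = (26 − 1)·157 + 1 = 3926

By the generalised pigeonhole principle, to guarantee some box contains ≥ r objects we need more than (r − 1) · k objects total. Threshold: n = (r − 1) · k + 1. With r = 26 and k = 157: n = 25 · 157 + 1 = 3925 + 1 = 3926. For n = 3925 = 25 · 157, we can put exactly 25 objects in every box, avoiding 26 in any single one — so 3926 is tight.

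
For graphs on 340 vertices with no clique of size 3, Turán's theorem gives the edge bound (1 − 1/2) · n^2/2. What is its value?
Turán density bound = (1/2) · 340^2/2 = 28900

Turán's theorem: ex(n, K_{r+1}) is achieved by the complete r-partite Turán graph T(n, r) with parts as balanced as possible, and is at most (1 − 1/r) · n^2/2. For r = 2, n = 340: the density bound is (1/2) · 115600/2 = 28900. Since 2 ∣ 340, the Turán graph T(340, 2) has parts of equal size 170, and its edge count e(T(340, 2)) = 28900 attains the density bound exactly.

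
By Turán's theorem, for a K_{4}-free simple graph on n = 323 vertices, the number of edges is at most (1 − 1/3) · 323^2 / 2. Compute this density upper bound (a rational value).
Turán density bound = (2/3) · 323^2/2 = 104329/3 ≈ 34776.3333

Turán's theorem: ex(n, K_{r+1}) is achieved by the complete r-partite Turán graph T(n, r) with parts as balanced as possible, and is at most (1 − 1/r) · n^2/2. For r = 3, n = 323: the density bound is (2/3) · 104329/2 = 104329/3 ≈ 34776.3333. The integer-valued extremum is e(T(323, 3)) = 34776, which is strictly less than the density bound 104329/3 since 3 ∤ 323 (the parts of T(323, 3) cannot all be equal).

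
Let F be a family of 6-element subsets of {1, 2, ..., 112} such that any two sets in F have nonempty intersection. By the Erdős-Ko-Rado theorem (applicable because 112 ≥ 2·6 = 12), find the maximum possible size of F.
max |F| = C(111, 5) = 128164707

Erdős-Ko-Rado (1961): when n ≥ 2k, max |F| = C(n−1, k−1). The bound is attained by the star {A : i ∈ A} for any fixed i ∈ [n]. Here C(112−1, 6−1) = C(111, 5) = 128164707.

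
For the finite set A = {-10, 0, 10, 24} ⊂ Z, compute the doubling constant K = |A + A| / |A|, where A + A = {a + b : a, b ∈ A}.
K = |A + A| / |A| = 9/4

Enumerate A + A = {a + b : a, b ∈ A}. With |A| = 4, there are |A|^2 = 16 ordered sum pairs; collecting distinct values, A + A = {-20, -10, 0, 10, 14, 20, 24, 34, 48}, so |A + A| = 9. Thus K = 9/4. For comparison, the minimum possible |A + A| over all 4-element sets is 2·4 − 1 = 7 (so min K = 7/4), attained only by arithmetic progressions.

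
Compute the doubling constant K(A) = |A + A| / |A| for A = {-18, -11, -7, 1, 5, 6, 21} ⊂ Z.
K = |A + A| / |A| = 26/7

Enumerate A + A = {a + b : a, b ∈ A}. With |A| = 7, there are |A|^2 = 49 ordered sum pairs; collecting distinct values, A + A = {-36, -29, -25, -22, -18, -17, -14, -13, -12, -10, -6, -5, -2, -1, 2, 3, 6, 7, 10, 11, 12, 14, 22, 26, 27, 42}, so |A + A| = 26. Thus K = 26/7. For comparison, the minimum possible |A + A| over all 7-element sets is 2·7 − 1 = 13 (so min K = 13/7), attained only by arithmetic progressions.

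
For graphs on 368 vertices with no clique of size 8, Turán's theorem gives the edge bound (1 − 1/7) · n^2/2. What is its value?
Turán density bound = (6/7) · 368^2/2 = 406272/7 ≈ 58038.8571

Turán's theorem: ex(n, K_{r+1}) is achieved by the complete r-partite Turán graph T(n, r) with parts as balanced as possible, and is at most (1 − 1/r) · n^2/2. For r = 7, n = 368: the density bound is (6/7) · 135424/2 = 406272/7 ≈ 58038.8571. The integer-valued extremum is e(T(368, 7)) = 58038, which is strictly less than the density bound 406272/7 since 7 ∤ 368 (the parts of T(368, 7) cannot all be equal).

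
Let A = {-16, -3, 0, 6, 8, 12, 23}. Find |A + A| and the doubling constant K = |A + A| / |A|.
K = |A + A| / |A| = 26/7

Enumerate A + A = {a + b : a, b ∈ A}. With |A| = 7, there are |A|^2 = 49 ordered sum pairs; collecting distinct values, A + A = {-32, -19, -16, -10, -8, -6, -4, -3, 0, 3, 5, 6, 7, 8, 9, 12, 14, 16, 18, 20, 23, 24, 29, 31, 35, 46}, so |A + A| = 26. Thus K = 26/7. For comparison, the minimum possible |A + A| over all 7-element sets is 2·7 − 1 = 13 (so min K = 13/7), attained only by arithmetic progressions.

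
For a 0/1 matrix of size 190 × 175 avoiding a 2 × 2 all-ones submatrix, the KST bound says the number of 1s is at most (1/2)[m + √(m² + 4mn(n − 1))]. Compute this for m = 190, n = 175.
z(190, 175; 2, 2) ≤ (1/2)[190 + √(190² + 4·190·175·174)] = (1/2)[190 + √23178100] = 2502.182

Kővári–Sós–Turán: let r_1, ..., r_190 be the row sums and z = Σ r_i the total number of 1s. Each pair of columns can share at most one row with both entries 1 (else a 2×2 all-ones block appears), so Σ_i C(r_i, 2) ≤ C(175, 2) = 15225. By convexity Σ_i C(r_i, 2) ≥ 190·C(z/190, 2) = z(z − 190)/(2·190), giving z² − 190z − 190·175·174 ≤ 0 and hence z ≤ (1/2)[190 + √(36100 + 4·5785500)] = (1/2)[190 + √23178100] ≈ (1/2)(190 + 4814.3639) = 2502.182.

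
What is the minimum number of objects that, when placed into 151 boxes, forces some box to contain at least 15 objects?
n = (15 − 1)·151 + 1 = 2115

By the generalised pigeonhole principle, to guarantee some box contains ≥ r objects we need more than (r − 1) · k objects total. Threshold: n = (r − 1) · k + 1. With r = 15 and k = 151: n = 14 · 151 + 1 = 2114 + 1 = 2115. For n = 2114 = 14 · 151, we can put exactly 14 objects in every box, avoiding 15 in any single one — so 2115 is tight.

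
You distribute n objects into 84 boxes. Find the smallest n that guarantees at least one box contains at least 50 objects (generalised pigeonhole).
n = (50 − 1)·84 + 1 = 4117

By the generalised pigeonhole principle, to guarantee some box contains ≥ r objects we need more than (r − 1) · k objects total. Threshold: n = (r − 1) · k + 1. With r = 50 and k = 84: n = 49 · 84 + 1 = 4116 + 1 = 4117. For n = 4116 = 49 · 84, we can put exactly 49 objects in every box, avoiding 50 in any single one — so 4117 is tight.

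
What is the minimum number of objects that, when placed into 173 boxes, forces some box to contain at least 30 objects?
n = (30 − 1)·173 + 1 = 5018

By the generalised pigeonhole principle, to guarantee some box contains ≥ r objects we need more than (r − 1) · k objects total. Threshold: n = (r − 1) · k + 1. With r = 30 and k = 173: n = 29 · 173 + 1 = 5017 + 1 = 5018. For n = 5017 = 29 · 173, we can put exactly 29 objects in every box, avoiding 30 in any single one — so 5018 is tight.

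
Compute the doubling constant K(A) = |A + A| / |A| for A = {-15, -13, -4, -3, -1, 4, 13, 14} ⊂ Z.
K = |A + A| / |A| = 31/8

Enumerate A + A = {a + b : a, b ∈ A}. With |A| = 8, there are |A|^2 = 64 ordered sum pairs; collecting distinct values, A + A = {-30, -28, -26, -19, -18, -17, -16, -14, -11, -9, -8, -7, -6, -5, -4, -2, -1, 0, 1, 3, 8, 9, 10, 11, 12, 13, 17, 18, 26, 27, 28}, so |A + A| = 31. Thus K = 31/8. For comparison, the minimum possible |A + A| over all 8-element sets is 2·8 − 1 = 15 (so min K = 15/8), attained only by arithmetic progressions.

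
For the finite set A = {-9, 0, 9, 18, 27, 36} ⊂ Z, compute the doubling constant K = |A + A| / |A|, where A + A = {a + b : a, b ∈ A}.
K = |A + A| / |A| = 11/6

Enumerate A + A = {a + b : a, b ∈ A}. With |A| = 6, there are |A|^2 = 36 ordered sum pairs; collecting distinct values, A + A = {-18, -9, 0, 9, 18, 27, 36, 45, 54, 63, 72}, so |A + A| = 11. Thus K = 11/6. Here |A + A| = 2|A| − 1 = 11, the minimum possible — so K = 11/6 is minimal, which holds iff A is an arithmetic progression.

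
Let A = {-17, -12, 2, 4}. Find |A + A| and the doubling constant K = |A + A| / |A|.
K = |A + A| / |A| = 10/4 = 5/2

Enumerate A + A = {a + b : a, b ∈ A}. With |A| = 4, there are |A|^2 = 16 ordered sum pairs; collecting distinct values, A + A = {-34, -29, -24, -15, -13, -10, -8, 4, 6, 8}, so |A + A| = 10. Thus K = 10/4 = 5/2. For comparison, the minimum possible |A + A| over all 4-element sets is 2·4 − 1 = 7 (so min K = 7/4), attained only by arithmetic progressions.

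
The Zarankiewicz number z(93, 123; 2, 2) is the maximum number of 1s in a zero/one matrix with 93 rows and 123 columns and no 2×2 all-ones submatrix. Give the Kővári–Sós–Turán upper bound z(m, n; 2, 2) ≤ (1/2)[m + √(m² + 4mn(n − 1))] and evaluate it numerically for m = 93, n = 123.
z(93, 123; 2, 2) ≤ (1/2)[93 + √(93² + 4·93·123·122)] = (1/2)[93 + √5590881] = 1228.7522

Kővári–Sós–Turán: let r_1, ..., r_93 be the row sums and z = Σ r_i the total number of 1s. Each pair of columns can share at most one row with both entries 1 (else a 2×2 all-ones block appears), so Σ_i C(r_i, 2) ≤ C(123, 2) = 7503. By convexity Σ_i C(r_i, 2) ≥ 93·C(z/93, 2) = z(z − 93)/(2·93), giving z² − 93z − 93·123·122 ≤ 0 and hence z ≤ (1/2)[93 + √(8649 + 4·1395558)] = (1/2)[93 + √5590881] ≈ (1/2)(93 + 2364.5044) = 1228.7522.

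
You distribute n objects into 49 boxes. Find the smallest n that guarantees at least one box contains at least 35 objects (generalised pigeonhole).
n = (35 − 1)·49 + 1 = 1667

By the generalised pigeonhole principle, to guarantee some box contains ≥ r objects we need more than (r − 1) · k objects total. Threshold: n = (r − 1) · k + 1. With r = 35 and k = 49: n = 34 · 49 + 1 = 1666 + 1 = 1667. For n = 1666 = 34 · 49, we can put exactly 34 objects in every box, avoiding 35 in any single one — so 1667 is tight.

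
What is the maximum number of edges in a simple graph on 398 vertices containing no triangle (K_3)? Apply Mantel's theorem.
ex(398, K_3) = ⌊398^2/4⌋ = 39601

Mantel (1907): a triangle-free graph on n vertices has at most ⌊n^2/4⌋ edges, with equality for the complete bipartite graph K_{⌊n/2⌋, ⌈n/2⌉}. For n = 398: ⌊398^2/4⌋ = ⌊158404/4⌋ = 39601. The extremal graph is K_{199, 199}, which has 199·199 = 39601 edges.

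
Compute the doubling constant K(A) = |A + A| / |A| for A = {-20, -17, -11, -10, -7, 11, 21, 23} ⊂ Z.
K = |A + A| / |A| = 33/8

Enumerate A + A = {a + b : a, b ∈ A}. With |A| = 8, there are |A|^2 = 64 ordered sum pairs; collecting distinct values, A + A = {-40, -37, -34, -31, -30, -28, -27, -24, -22, -21, -20, -18, -17, -14, -9, -6, 0, 1, 3, 4, 6, 10, 11, 12, 13, 14, 16, 22, 32, 34, 42, 44, 46}, so |A + A| = 33. Thus K = 33/8. For comparison, the minimum possible |A + A| over all 8-element sets is 2·8 − 1 = 15 (so min K = 15/8), attained only by arithmetic progressions.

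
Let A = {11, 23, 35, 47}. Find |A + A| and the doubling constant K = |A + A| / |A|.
K = |A + A| / |A| = 7/4

Enumerate A + A = {a + b : a, b ∈ A}. With |A| = 4, there are |A|^2 = 16 ordered sum pairs; collecting distinct values, A + A = {22, 34, 46, 58, 70, 82, 94}, so |A + A| = 7. Thus K = 7/4. Here |A + A| = 2|A| − 1 = 7, the minimum possible — so K = 7/4 is minimal, which holds iff A is an arithmetic progression.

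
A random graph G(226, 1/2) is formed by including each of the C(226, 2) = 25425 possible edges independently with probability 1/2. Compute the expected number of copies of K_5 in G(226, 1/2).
E[# K_5] = C(226, 5) · (1/2)^C(5, 2) = 4699109520 / 2^10 = 293694345/64 = 4588974.140625

For each 5-subset S of vertices (there are C(226, 5) = 4699109520 such S), let X_S = 1 if S induces a K_5 (all C(5, 2) = 10 edges present). Then P(X_S = 1) = (1/2)^10 = 1/1024. By linearity of expectation, E[# K_5] = C(226, 5) · (1/2)^10 = 4699109520 / 1024 = 293694345/64 = 4588974.140625.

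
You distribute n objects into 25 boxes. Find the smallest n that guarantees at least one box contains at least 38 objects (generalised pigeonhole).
n = (38 − 1)·25 + 1 = 926

By the generalised pigeonhole principle, to guarantee some box contains ≥ r objects we need more than (r − 1) · k objects total. Threshold: n = (r − 1) · k + 1. With r = 38 and k = 25: n = 37 · 25 + 1 = 925 + 1 = 926. For n = 925 = 37 · 25, we can put exactly 37 objects in every box, avoiding 38 in any single one — so 926 is tight.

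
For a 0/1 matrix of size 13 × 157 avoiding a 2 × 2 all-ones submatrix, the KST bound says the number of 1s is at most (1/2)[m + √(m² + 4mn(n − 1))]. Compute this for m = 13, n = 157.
z(13, 157; 2, 2) ≤ (1/2)[13 + √(13² + 4·13·157·156)] = (1/2)[13 + √1273753] = 570.8033

Kővári–Sós–Turán: let r_1, ..., r_13 be the row sums and z = Σ r_i the total number of 1s. Each pair of columns can share at most one row with both entries 1 (else a 2×2 all-ones block appears), so Σ_i C(r_i, 2) ≤ C(157, 2) = 12246. By convexity Σ_i C(r_i, 2) ≥ 13·C(z/13, 2) = z(z − 13)/(2·13), giving z² − 13z − 13·157·156 ≤ 0 and hence z ≤ (1/2)[13 + √(169 + 4·318396)] = (1/2)[13 + √1273753] ≈ (1/2)(13 + 1128.6067) = 570.8033.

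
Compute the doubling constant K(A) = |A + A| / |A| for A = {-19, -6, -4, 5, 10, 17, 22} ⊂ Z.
K = |A + A| / |A| = 27/7

Enumerate A + A = {a + b : a, b ∈ A}. With |A| = 7, there are |A|^2 = 49 ordered sum pairs; collecting distinct values, A + A = {-38, -25, -23, -14, -12, -10, -9, -8, -2, -1, 1, 3, 4, 6, 10, 11, 13, 15, 16, 18, 20, 22, 27, 32, 34, 39, 44}, so |A + A| = 27. Thus K = 27/7. For comparison, the minimum possible |A + A| over all 7-element sets is 2·7 − 1 = 13 (so min K = 13/7), attained only by arithmetic progressions.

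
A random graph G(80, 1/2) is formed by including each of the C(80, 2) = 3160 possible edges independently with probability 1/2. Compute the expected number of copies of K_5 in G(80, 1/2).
E[# K_5] = C(80, 5) · (1/2)^C(5, 2) = 24040016 / 2^10 = 1502501/64 = 23476.578125

For each 5-subset S of vertices (there are C(80, 5) = 24040016 such S), let X_S = 1 if S induces a K_5 (all C(5, 2) = 10 edges present). Then P(X_S = 1) = (1/2)^10 = 1/1024. By linearity of expectation, E[# K_5] = C(80, 5) · (1/2)^10 = 24040016 / 1024 = 1502501/64 = 23476.578125.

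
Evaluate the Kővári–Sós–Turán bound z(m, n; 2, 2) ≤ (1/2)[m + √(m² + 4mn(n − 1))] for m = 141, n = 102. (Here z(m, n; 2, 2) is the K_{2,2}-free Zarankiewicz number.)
z(141, 102; 2, 2) ≤ (1/2)[141 + √(141² + 4·141·102·101)] = (1/2)[141 + √5830209] = 1277.7913

Kővári–Sós–Turán: let r_1, ..., r_141 be the row sums and z = Σ r_i the total number of 1s. Each pair of columns can share at most one row with both entries 1 (else a 2×2 all-ones block appears), so Σ_i C(r_i, 2) ≤ C(102, 2) = 5151. By convexity Σ_i C(r_i, 2) ≥ 141·C(z/141, 2) = z(z − 141)/(2·141), giving z² − 141z − 141·102·101 ≤ 0 and hence z ≤ (1/2)[141 + √(19881 + 4·1452582)] = (1/2)[141 + √5830209] ≈ (1/2)(141 + 2414.5826) = 1277.7913.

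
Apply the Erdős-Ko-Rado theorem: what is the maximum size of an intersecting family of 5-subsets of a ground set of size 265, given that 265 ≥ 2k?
max |F| = C(264, 4) = 197829126

Erdős-Ko-Rado (1961): when n ≥ 2k, max |F| = C(n−1, k−1). The bound is attained by the star {A : i ∈ A} for any fixed i ∈ [n]. Here C(265−1, 5−1) = C(264, 4) = 197829126.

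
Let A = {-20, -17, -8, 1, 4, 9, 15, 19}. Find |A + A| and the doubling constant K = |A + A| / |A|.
K = |A + A| / |A| = 33/8

Enumerate A + A = {a + b : a, b ∈ A}. With |A| = 8, there are |A|^2 = 64 ordered sum pairs; collecting distinct values, A + A = {-40, -37, -34, -28, -25, -19, -16, -13, -11, -8, -7, -5, -4, -2, -1, 1, 2, 5, 7, 8, 10, 11, 13, 16, 18, 19, 20, 23, 24, 28, 30, 34, 38}, so |A + A| = 33. Thus K = 33/8. For comparison, the minimum possible |A + A| over all 8-element sets is 2·8 − 1 = 15 (so min K = 15/8), attained only by arithmetic progressions.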